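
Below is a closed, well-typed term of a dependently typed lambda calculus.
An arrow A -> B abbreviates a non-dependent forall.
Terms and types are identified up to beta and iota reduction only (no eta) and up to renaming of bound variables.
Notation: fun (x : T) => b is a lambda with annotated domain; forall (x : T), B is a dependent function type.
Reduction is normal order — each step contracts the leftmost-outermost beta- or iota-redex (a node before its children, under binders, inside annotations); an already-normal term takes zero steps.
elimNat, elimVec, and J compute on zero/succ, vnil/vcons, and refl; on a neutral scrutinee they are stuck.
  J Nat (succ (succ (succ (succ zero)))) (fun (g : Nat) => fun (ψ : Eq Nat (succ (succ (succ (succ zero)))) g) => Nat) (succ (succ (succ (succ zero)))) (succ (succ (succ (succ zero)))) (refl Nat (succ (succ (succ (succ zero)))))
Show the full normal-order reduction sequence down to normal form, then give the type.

reduction (normal order):
  J Nat (succ (succ (succ (succ zero)))) (fun (g : Nat) => fun (ψ : Eq Nat (succ (succ (succ (succ zero)))) g) => Nat) (succ (succ (succ (succ zero)))) (succ (succ (succ (succ zero)))) (refl Nat (succ (succ (succ (succ zero)))))
  ~> succ (succ (succ (succ zero)))
type:
  Nat


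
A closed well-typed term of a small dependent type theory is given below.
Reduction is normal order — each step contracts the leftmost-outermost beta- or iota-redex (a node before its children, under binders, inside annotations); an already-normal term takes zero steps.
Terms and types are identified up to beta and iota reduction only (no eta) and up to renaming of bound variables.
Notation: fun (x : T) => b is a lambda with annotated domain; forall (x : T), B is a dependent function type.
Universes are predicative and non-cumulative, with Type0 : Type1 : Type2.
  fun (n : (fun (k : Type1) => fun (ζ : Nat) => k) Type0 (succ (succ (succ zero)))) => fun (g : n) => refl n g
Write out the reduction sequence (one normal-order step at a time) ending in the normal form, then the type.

reduction (normal order):
  fun (n : (fun (k : Type1) => fun (ζ : Nat) => k) Type0 (succ (succ (succ zero)))) => fun (g : n) => refl n g
  ~> fun (n : (fun (k : Nat) => Type0) (succ (succ (succ zero)))) => fun (ζ : n) => refl n ζ
  ~> fun (n : Type0) => fun (k : n) => refl n k
inferred type:
  forall (n : Type0), forall (k : n), Eq n k k


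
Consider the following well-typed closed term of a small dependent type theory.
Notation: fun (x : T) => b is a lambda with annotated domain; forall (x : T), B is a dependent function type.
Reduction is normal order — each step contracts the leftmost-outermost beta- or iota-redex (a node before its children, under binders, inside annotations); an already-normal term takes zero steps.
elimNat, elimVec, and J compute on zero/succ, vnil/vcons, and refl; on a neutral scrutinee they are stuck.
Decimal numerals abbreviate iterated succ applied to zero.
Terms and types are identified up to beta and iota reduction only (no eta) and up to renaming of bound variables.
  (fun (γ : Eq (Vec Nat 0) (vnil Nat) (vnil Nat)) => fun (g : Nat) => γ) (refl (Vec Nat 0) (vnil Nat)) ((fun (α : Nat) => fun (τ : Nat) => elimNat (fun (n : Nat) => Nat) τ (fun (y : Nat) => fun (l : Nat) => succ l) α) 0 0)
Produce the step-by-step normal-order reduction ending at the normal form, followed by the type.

reduction (normal order):
  (fun (γ : Eq (Vec Nat 0) (vnil Nat) (vnil Nat)) => fun (g : Nat) => γ) (refl (Vec Nat 0) (vnil Nat)) ((fun (α : Nat) => fun (τ : Nat) => elimNat (fun (n : Nat) => Nat) τ (fun (y : Nat) => fun (l : Nat) => succ l) α) 0 0)
  ~> (fun (γ : Nat) => refl (Vec Nat 0) (vnil Nat)) ((fun (g : Nat) => fun (α : Nat) => elimNat (fun (τ : Nat) => Nat) α (fun (n : Nat) => fun (y : Nat) => succ y) g) 0 0)
  ~> refl (Vec Nat 0) (vnil Nat)
type:
  Eq (Vec Nat 0) (vnil Nat) (vnil Nat)


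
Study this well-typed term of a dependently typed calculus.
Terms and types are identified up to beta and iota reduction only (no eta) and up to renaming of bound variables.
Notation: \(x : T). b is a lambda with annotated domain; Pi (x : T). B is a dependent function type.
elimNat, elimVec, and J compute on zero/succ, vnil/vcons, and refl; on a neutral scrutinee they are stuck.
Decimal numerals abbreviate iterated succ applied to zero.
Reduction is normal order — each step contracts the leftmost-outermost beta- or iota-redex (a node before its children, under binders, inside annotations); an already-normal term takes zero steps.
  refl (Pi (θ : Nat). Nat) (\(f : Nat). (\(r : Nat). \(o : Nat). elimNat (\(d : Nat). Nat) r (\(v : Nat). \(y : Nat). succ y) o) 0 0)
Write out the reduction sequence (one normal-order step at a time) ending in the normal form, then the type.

normal-order reduction:
  refl (Pi (θ : Nat). Nat) (\(f : Nat). (\(r : Nat). \(o : Nat). elimNat (\(d : Nat). Nat) r (\(v : Nat). \(y : Nat). succ y) o) 0 0)
  ~> refl (Pi (θ : Nat). Nat) (\(f : Nat). (\(r : Nat). elimNat (\(o : Nat). Nat) 0 (\(d : Nat). \(v : Nat). succ v) r) 0)
  ~> refl (Pi (θ : Nat). Nat) (\(f : Nat). elimNat (\(r : Nat). Nat) 0 (\(o : Nat). \(d : Nat). succ d) 0)
  ~> refl (Pi (θ : Nat). Nat) (\(f : Nat). 0)
type:
  Eq (Pi (θ : Nat). Nat) (\(f : Nat). 0) (\(r : Nat). 0)


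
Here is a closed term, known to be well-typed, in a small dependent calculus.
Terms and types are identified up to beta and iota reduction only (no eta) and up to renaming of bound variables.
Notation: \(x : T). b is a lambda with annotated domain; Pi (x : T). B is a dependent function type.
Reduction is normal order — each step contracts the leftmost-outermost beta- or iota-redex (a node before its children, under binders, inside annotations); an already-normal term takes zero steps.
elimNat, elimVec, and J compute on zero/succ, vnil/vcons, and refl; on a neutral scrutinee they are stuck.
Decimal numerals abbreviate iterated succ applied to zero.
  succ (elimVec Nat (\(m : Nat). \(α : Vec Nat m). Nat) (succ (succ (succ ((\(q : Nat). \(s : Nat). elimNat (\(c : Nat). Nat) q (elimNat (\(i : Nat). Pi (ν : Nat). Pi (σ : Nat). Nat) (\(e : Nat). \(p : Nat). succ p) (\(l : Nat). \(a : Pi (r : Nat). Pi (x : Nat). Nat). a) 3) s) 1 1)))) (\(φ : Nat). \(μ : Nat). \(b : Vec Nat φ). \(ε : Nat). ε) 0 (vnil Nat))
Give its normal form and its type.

reduced normal form:
  6
type:
  Nat
observation: the first redex contracted is an elimVec iota-redex; the normal form is reached in 17 normal-order steps.


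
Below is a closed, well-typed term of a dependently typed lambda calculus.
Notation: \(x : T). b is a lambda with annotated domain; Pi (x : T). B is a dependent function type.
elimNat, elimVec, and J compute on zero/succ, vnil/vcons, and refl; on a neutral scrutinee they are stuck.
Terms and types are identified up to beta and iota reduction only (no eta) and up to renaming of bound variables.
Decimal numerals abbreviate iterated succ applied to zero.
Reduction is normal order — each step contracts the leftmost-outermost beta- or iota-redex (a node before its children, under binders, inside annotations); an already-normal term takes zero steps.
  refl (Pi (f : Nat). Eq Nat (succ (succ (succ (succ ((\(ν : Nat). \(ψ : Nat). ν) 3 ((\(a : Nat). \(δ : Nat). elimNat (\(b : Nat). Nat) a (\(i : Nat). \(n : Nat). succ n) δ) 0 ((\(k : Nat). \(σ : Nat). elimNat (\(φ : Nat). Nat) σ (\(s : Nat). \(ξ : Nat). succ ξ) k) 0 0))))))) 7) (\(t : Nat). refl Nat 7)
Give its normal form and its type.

resulting normal form:
  refl (Pi (f : Nat). Eq Nat 7 7) (\(ν : Nat). refl Nat 7)
type:
  Eq (Pi (f : Nat). Eq Nat 7 7) (\(ν : Nat). refl Nat 7) (\(ψ : Nat). refl Nat 7)
observation: the leftmost-outermost redex is a beta-redex, and normalization takes 2 steps.


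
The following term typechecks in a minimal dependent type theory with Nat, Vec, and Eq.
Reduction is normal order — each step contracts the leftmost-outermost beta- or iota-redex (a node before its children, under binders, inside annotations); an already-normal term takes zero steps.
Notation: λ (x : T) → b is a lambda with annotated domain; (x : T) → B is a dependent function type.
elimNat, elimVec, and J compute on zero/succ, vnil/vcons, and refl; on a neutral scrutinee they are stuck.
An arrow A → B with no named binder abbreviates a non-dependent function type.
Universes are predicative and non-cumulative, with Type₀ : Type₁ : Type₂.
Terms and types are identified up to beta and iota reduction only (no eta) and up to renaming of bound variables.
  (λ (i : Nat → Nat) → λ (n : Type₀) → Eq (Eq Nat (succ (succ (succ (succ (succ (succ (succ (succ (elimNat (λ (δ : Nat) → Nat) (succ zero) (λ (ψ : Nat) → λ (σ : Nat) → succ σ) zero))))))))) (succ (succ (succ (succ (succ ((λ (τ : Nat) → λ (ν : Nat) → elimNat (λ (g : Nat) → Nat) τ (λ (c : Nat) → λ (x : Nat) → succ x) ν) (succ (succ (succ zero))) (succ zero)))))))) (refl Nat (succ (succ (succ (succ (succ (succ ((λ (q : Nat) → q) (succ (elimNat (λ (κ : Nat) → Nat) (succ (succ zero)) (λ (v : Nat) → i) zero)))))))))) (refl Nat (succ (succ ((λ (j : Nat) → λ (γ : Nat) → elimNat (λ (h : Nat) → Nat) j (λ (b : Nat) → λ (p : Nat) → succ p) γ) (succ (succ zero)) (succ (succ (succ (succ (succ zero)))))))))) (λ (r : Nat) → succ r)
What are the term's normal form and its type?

normal form:
  λ (i : Type₀) → Eq (Eq Nat (succ (succ (succ (succ (succ (succ (succ (succ (succ zero))))))))) (succ (succ (succ (succ (succ (succ (succ (succ (succ zero)))))))))) (refl Nat (succ (succ (succ (succ (succ (succ (succ (succ (succ zero)))))))))) (refl Nat (succ (succ (succ (succ (succ (succ (succ (succ (succ zero))))))))))
type:
  Type₀ → Type₀
observation: the first redex contracted is a beta-redex; the normal form is reached in 28 normal-order steps.


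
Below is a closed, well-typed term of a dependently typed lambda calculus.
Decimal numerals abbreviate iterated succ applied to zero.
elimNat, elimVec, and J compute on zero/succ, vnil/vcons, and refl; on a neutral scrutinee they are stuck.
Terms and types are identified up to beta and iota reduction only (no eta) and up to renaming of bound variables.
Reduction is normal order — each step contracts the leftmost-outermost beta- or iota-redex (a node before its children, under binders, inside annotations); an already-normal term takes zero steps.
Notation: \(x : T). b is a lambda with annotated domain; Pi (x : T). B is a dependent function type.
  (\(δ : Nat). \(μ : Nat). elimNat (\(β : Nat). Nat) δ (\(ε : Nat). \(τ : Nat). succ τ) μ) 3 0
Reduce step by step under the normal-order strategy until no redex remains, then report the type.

reduction (normal order):
  (\(δ : Nat). \(μ : Nat). elimNat (\(β : Nat). Nat) δ (\(ε : Nat). \(τ : Nat). succ τ) μ) 3 0
  ~> (\(δ : Nat). elimNat (\(μ : Nat). Nat) 3 (\(β : Nat). \(ε : Nat). succ ε) δ) 0
  ~> elimNat (\(δ : Nat). Nat) 3 (\(μ : Nat). \(β : Nat). succ β) 0
  ~> 3
inferred type:
  Nat


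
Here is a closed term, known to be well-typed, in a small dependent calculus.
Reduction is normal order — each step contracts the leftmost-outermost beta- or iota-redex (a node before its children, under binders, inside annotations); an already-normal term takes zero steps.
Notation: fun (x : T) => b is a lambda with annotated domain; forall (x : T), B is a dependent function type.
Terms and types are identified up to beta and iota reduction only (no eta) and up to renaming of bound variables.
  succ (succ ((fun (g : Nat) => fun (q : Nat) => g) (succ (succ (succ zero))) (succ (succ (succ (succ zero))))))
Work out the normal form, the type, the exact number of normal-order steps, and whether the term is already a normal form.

normal form:
  succ (succ (succ (succ (succ zero))))
inferred type:
  Nat
normal-order step count: 2
already normal: no
first redex: a beta-redex


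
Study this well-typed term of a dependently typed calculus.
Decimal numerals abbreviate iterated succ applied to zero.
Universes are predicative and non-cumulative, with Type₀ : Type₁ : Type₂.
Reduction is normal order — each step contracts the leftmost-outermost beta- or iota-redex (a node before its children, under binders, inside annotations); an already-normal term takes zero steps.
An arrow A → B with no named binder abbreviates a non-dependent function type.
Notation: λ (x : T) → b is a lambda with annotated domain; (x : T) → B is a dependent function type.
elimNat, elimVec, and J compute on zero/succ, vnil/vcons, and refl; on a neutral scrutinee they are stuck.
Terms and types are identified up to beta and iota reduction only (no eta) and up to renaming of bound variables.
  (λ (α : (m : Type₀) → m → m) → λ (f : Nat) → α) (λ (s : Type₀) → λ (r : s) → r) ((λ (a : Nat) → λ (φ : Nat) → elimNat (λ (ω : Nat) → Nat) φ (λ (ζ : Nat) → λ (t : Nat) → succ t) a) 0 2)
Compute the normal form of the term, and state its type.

resulting normal form:
  λ (α : Type₀) → λ (m : α) → m
inferred type:
  (α : Type₀) → α → α


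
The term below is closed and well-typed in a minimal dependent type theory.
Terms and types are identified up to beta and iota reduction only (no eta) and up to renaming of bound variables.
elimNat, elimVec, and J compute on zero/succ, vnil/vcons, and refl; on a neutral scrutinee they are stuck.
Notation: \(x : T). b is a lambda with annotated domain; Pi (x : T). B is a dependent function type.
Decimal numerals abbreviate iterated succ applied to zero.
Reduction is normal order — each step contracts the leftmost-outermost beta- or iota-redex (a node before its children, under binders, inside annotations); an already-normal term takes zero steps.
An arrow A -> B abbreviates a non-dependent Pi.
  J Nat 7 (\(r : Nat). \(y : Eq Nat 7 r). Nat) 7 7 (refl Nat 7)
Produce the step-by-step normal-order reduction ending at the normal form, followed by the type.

normal-order reduction sequence:
  J Nat 7 (\(r : Nat). \(y : Eq Nat 7 r). Nat) 7 7 (refl Nat 7)
  ~> 7
the term's type:
  Nat


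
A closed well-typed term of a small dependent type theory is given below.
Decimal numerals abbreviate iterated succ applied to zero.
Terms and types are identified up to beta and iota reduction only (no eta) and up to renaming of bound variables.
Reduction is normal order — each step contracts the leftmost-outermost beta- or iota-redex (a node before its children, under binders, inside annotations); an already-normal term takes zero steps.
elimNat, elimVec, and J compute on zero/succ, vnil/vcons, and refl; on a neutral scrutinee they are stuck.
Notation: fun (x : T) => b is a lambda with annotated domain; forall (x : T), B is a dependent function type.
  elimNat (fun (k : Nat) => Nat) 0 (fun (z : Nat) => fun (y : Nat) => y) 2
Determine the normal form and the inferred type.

resulting normal form:
  0
type:
  Nat
observation: reduction starts at an elimNat iota-redex, and 7 normal-order steps reach the normal form.


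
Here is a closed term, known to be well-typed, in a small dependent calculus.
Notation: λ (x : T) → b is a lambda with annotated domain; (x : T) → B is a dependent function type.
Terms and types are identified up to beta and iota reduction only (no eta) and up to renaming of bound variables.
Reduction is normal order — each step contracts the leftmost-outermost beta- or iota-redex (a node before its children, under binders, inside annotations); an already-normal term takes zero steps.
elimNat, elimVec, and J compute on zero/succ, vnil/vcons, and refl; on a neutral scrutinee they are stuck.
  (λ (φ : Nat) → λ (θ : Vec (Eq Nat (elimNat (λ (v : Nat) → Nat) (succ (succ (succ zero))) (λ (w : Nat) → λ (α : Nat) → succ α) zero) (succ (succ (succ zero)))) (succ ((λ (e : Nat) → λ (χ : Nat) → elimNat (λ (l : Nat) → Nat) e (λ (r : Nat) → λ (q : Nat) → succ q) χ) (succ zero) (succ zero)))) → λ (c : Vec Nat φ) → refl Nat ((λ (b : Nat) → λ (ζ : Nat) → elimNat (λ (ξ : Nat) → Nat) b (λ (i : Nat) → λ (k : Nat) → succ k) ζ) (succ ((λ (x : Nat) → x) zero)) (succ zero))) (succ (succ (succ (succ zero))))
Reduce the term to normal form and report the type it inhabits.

reduced normal form:
  λ (φ : Vec (Eq Nat (succ (succ (succ zero))) (succ (succ (succ zero)))) (succ (succ (succ zero)))) → λ (θ : Vec Nat (succ (succ (succ (succ zero))))) → refl Nat (succ (succ zero))
type:
  (φ : Vec (Eq Nat (succ (succ (succ zero))) (succ (succ (succ zero)))) (succ (succ (succ zero)))) → (θ : Vec Nat (succ (succ (succ (succ zero))))) → Eq Nat (succ (succ zero)) (succ (succ zero))
observation: 15 normal-order steps separate the term from its normal form.


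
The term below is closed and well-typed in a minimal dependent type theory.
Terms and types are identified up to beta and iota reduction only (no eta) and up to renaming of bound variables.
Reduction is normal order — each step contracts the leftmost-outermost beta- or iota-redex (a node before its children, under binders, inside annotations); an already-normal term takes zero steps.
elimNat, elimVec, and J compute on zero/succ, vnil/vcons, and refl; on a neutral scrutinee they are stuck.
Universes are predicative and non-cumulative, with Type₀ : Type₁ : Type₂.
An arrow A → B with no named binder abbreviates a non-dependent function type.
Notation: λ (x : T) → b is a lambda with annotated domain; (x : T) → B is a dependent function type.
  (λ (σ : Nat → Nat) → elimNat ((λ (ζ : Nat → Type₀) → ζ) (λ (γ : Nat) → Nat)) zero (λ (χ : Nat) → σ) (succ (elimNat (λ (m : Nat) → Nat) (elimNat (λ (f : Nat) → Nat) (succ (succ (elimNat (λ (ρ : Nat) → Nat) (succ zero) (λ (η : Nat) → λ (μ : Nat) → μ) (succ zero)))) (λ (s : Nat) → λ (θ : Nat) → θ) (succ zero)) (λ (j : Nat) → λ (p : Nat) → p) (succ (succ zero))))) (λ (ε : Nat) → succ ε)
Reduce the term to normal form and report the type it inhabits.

normal form:
  succ (succ (succ (succ zero)))
type:
  Nat
observation: contracting a beta-redex first, the term normalizes in 30 steps.


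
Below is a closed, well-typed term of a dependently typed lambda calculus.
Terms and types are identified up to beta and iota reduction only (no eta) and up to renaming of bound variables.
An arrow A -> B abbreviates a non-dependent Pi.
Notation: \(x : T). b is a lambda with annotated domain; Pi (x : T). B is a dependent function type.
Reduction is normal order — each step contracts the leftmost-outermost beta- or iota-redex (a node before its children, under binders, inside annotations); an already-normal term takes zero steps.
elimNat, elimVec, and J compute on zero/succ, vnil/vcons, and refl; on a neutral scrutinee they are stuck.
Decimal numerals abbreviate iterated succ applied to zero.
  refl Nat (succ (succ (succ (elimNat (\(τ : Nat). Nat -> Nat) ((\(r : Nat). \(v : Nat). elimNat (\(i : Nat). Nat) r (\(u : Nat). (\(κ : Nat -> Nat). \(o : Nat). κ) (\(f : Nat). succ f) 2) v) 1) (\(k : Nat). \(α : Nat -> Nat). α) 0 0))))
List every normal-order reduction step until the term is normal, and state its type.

normal-order reduction:
  refl Nat (succ (succ (succ (elimNat (\(τ : Nat). Nat -> Nat) ((\(r : Nat). \(v : Nat). elimNat (\(i : Nat). Nat) r (\(u : Nat). (\(κ : Nat -> Nat). \(o : Nat). κ) (\(f : Nat). succ f) 2) v) 1) (\(k : Nat). \(α : Nat -> Nat). α) 0 0))))
  ~> refl Nat (succ (succ (succ ((\(τ : Nat). \(r : Nat). elimNat (\(v : Nat). Nat) τ (\(i : Nat). (\(u : Nat -> Nat). \(κ : Nat). u) (\(o : Nat). succ o) 2) r) 1 0))))
  ~> refl Nat (succ (succ (succ ((\(τ : Nat). elimNat (\(r : Nat). Nat) 1 (\(v : Nat). (\(i : Nat -> Nat). \(u : Nat). i) (\(κ : Nat). succ κ) 2) τ) 0))))
  ~> refl Nat (succ (succ (succ (elimNat (\(τ : Nat). Nat) 1 (\(r : Nat). (\(v : Nat -> Nat). \(i : Nat). v) (\(u : Nat). succ u) 2) 0))))
  ~> refl Nat 4
type:
  Eq Nat 4 4


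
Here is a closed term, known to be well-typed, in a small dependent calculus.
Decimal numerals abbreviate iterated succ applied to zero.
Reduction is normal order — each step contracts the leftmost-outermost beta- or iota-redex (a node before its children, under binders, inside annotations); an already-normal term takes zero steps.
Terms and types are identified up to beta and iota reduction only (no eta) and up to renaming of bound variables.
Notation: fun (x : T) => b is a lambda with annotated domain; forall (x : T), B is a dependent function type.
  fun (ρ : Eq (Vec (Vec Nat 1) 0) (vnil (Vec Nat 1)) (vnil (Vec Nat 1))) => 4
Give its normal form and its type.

normal form:
  fun (ρ : Eq (Vec (Vec Nat 1) 0) (vnil (Vec Nat 1)) (vnil (Vec Nat 1))) => 4
the term's type:
  forall (ρ : Eq (Vec (Vec Nat 1) 0) (vnil (Vec Nat 1)) (vnil (Vec Nat 1))), Nat


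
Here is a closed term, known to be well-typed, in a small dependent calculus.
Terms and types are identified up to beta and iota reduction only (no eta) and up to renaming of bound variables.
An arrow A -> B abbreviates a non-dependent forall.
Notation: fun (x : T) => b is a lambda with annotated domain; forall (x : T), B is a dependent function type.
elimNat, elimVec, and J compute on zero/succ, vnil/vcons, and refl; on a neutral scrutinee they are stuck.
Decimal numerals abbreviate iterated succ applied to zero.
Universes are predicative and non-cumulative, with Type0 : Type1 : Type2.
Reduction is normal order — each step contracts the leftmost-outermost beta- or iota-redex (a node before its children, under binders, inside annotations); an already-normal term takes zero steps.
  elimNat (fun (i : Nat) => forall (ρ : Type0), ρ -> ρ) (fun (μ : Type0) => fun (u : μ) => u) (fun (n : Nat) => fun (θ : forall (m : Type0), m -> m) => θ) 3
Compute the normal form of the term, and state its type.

resulting normal form:
  fun (i : Type0) => fun (ρ : i) => ρ
inferred type:
  forall (i : Type0), i -> i


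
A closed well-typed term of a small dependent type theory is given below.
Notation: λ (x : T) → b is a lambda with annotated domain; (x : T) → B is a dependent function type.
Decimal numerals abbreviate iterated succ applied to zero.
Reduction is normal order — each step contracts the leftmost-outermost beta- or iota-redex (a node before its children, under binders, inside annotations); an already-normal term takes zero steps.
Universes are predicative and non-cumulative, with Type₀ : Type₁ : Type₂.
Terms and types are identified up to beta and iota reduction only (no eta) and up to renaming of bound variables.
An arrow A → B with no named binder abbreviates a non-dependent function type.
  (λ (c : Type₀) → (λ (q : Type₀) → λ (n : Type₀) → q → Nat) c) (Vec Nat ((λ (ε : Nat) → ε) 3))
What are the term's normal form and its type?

resulting normal form:
  λ (c : Type₀) → Vec Nat 3 → Nat
inferred type:
  Type₀ → Type₀


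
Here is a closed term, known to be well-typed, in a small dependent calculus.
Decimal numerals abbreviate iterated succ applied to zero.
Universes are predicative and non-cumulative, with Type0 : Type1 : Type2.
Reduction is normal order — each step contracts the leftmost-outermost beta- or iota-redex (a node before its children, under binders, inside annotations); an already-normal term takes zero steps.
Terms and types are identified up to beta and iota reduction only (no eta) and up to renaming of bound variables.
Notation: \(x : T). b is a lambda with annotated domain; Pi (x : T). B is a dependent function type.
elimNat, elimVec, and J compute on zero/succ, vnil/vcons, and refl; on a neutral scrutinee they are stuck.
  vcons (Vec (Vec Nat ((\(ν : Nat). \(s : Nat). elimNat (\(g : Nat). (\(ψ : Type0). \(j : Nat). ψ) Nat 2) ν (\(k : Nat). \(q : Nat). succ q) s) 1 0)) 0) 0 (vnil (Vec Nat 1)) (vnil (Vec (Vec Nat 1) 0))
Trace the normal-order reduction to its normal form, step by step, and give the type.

reduction (normal order):
  vcons (Vec (Vec Nat ((\(ν : Nat). \(s : Nat). elimNat (\(g : Nat). (\(ψ : Type0). \(j : Nat). ψ) Nat 2) ν (\(k : Nat). \(q : Nat). succ q) s) 1 0)) 0) 0 (vnil (Vec Nat 1)) (vnil (Vec (Vec Nat 1) 0))
  ~> vcons (Vec (Vec Nat ((\(ν : Nat). elimNat (\(s : Nat). (\(g : Type0). \(ψ : Nat). g) Nat 2) 1 (\(j : Nat). \(k : Nat). succ k) ν) 0)) 0) 0 (vnil (Vec Nat 1)) (vnil (Vec (Vec Nat 1) 0))
  ~> vcons (Vec (Vec Nat (elimNat (\(ν : Nat). (\(s : Type0). \(g : Nat). s) Nat 2) 1 (\(ψ : Nat). \(j : Nat). succ j) 0)) 0) 0 (vnil (Vec Nat 1)) (vnil (Vec (Vec Nat 1) 0))
  ~> vcons (Vec (Vec Nat 1) 0) 0 (vnil (Vec Nat 1)) (vnil (Vec (Vec Nat 1) 0))
the term's type:
  Vec (Vec (Vec Nat 1) 0) 1


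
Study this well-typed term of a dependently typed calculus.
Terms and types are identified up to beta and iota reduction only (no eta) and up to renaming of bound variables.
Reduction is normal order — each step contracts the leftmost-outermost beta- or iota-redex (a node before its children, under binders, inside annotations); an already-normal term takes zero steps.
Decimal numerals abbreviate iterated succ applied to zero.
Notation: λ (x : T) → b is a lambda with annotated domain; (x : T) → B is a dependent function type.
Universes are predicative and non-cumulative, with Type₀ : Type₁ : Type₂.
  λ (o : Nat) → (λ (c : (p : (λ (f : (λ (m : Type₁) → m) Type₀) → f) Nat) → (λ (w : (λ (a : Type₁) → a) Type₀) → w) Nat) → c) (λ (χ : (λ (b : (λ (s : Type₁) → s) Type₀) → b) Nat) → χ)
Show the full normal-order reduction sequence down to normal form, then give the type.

normal-order reduction:
  λ (o : Nat) → (λ (c : (p : (λ (f : (λ (m : Type₁) → m) Type₀) → f) Nat) → (λ (w : (λ (a : Type₁) → a) Type₀) → w) Nat) → c) (λ (χ : (λ (b : (λ (s : Type₁) → s) Type₀) → b) Nat) → χ)
  ~> λ (o : Nat) → λ (c : (λ (p : (λ (f : Type₁) → f) Type₀) → p) Nat) → c
  ~> λ (o : Nat) → λ (c : Nat) → c
the term's type:
  (o : Nat) → (c : Nat) → Nat


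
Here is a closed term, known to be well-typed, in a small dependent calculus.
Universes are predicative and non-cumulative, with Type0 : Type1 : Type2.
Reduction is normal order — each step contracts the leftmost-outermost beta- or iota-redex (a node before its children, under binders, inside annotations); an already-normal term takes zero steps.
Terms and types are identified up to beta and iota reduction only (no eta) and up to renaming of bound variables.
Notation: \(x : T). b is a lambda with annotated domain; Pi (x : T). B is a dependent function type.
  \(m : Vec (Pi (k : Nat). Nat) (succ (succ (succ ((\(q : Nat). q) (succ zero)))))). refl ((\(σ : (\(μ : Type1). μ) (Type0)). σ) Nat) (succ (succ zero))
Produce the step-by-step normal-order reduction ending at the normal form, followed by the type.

reduction (normal order):
  \(m : Vec (Pi (k : Nat). Nat) (succ (succ (succ ((\(q : Nat). q) (succ zero)))))). refl ((\(σ : (\(μ : Type1). μ) (Type0)). σ) Nat) (succ (succ zero))
  ~> \(m : Vec (Pi (k : Nat). Nat) (succ (succ (succ (succ zero))))). refl ((\(q : (\(σ : Type1). σ) (Type0)). q) Nat) (succ (succ zero))
  ~> \(m : Vec (Pi (k : Nat). Nat) (succ (succ (succ (succ zero))))). refl Nat (succ (succ zero))
the term's type:
  Pi (m : Vec (Pi (k : Nat). Nat) (succ (succ (succ (succ zero))))). Eq Nat (succ (succ zero)) (succ (succ zero))


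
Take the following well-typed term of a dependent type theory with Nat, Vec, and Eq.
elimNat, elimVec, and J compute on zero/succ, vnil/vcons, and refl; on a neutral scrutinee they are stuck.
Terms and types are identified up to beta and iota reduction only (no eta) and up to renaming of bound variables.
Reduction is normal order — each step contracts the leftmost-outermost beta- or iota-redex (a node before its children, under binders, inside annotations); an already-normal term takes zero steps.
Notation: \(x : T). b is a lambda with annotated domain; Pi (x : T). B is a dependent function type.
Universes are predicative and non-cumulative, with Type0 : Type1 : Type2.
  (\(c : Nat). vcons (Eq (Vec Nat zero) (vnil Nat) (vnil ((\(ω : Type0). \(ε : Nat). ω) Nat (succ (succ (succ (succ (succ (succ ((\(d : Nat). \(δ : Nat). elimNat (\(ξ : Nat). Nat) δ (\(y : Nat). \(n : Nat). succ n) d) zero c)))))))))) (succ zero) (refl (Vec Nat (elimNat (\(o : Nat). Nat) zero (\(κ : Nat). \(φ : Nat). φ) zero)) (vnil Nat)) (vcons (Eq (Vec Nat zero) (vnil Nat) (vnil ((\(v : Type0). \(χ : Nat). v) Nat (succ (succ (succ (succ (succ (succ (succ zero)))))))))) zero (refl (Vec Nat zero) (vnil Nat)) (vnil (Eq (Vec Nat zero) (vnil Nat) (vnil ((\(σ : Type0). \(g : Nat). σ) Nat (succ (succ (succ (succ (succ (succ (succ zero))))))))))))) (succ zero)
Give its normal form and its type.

normal form:
  vcons (Eq (Vec Nat zero) (vnil Nat) (vnil Nat)) (succ zero) (refl (Vec Nat zero) (vnil Nat)) (vcons (Eq (Vec Nat zero) (vnil Nat) (vnil Nat)) zero (refl (Vec Nat zero) (vnil Nat)) (vnil (Eq (Vec Nat zero) (vnil Nat) (vnil Nat))))
inferred type:
  Vec (Eq (Vec Nat zero) (vnil Nat) (vnil Nat)) (succ (succ zero))


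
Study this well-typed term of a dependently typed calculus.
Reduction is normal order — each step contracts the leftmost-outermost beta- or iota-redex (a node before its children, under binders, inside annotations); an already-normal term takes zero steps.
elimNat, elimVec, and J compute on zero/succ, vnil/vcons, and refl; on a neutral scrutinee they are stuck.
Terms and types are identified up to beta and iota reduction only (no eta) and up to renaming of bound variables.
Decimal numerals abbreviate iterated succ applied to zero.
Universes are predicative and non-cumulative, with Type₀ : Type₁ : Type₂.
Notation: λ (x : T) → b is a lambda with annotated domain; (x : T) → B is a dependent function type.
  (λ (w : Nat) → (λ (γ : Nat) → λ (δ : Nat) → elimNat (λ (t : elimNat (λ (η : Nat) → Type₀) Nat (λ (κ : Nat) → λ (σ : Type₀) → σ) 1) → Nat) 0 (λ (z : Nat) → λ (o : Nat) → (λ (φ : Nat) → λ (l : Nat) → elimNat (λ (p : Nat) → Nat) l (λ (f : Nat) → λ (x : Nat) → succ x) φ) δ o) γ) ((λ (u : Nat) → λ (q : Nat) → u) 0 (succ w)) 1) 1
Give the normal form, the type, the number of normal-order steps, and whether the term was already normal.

reduced normal form:
  0
type:
  Nat
normal-order step count: 16
term was already normal: no
first redex: a beta-redex


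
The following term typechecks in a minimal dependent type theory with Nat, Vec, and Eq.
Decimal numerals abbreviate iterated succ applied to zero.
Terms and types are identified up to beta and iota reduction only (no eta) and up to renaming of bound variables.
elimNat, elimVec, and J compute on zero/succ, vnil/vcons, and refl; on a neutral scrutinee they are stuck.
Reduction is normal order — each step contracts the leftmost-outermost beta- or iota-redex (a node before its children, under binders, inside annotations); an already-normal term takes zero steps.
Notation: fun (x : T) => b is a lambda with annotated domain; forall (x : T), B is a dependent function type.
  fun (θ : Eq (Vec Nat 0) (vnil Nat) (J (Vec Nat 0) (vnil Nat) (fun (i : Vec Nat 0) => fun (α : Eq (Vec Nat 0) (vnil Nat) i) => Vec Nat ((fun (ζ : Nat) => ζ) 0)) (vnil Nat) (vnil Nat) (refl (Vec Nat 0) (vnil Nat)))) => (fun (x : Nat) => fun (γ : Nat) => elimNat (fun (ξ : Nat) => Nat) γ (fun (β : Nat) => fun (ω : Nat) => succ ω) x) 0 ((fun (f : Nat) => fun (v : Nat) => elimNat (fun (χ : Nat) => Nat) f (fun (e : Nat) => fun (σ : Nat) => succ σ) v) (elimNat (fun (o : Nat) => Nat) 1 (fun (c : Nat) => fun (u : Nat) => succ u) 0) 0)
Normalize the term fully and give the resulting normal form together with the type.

resulting normal form:
  fun (θ : Eq (Vec Nat 0) (vnil Nat) (vnil Nat)) => 1
type:
  forall (θ : Eq (Vec Nat 0) (vnil Nat) (vnil Nat)), Nat
observation: reduction starts at a J iota-redex, and 8 normal-order steps reach the normal form.


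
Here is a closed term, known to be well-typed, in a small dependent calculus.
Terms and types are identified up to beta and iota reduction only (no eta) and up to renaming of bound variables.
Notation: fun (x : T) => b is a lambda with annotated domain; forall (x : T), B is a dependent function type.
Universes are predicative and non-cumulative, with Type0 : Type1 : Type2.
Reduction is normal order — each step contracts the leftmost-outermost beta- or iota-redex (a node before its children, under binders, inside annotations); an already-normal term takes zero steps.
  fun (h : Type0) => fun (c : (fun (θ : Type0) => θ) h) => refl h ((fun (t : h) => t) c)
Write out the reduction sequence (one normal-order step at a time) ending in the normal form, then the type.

normal-order reduction sequence:
  fun (h : Type0) => fun (c : (fun (θ : Type0) => θ) h) => refl h ((fun (t : h) => t) c)
  ~> fun (h : Type0) => fun (c : h) => refl h ((fun (θ : h) => θ) c)
  ~> fun (h : Type0) => fun (c : h) => refl h c
the term's type:
  forall (h : Type0), forall (c : h), Eq h c c


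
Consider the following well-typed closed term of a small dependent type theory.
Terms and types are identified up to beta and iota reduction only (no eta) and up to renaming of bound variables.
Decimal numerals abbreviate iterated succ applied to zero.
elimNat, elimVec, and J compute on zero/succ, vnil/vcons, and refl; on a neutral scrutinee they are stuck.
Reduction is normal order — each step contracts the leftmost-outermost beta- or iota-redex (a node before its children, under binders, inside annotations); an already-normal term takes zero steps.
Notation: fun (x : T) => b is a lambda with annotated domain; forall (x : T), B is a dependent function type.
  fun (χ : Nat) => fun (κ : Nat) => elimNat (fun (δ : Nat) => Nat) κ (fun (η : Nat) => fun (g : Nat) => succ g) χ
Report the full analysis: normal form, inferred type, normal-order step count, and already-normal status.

normal form:
  fun (χ : Nat) => fun (κ : Nat) => elimNat (fun (δ : Nat) => Nat) κ (fun (η : Nat) => fun (g : Nat) => succ g) χ
type:
  forall (χ : Nat), forall (κ : Nat), Nat
reduction steps (normal order): 0
started in normal form: yes


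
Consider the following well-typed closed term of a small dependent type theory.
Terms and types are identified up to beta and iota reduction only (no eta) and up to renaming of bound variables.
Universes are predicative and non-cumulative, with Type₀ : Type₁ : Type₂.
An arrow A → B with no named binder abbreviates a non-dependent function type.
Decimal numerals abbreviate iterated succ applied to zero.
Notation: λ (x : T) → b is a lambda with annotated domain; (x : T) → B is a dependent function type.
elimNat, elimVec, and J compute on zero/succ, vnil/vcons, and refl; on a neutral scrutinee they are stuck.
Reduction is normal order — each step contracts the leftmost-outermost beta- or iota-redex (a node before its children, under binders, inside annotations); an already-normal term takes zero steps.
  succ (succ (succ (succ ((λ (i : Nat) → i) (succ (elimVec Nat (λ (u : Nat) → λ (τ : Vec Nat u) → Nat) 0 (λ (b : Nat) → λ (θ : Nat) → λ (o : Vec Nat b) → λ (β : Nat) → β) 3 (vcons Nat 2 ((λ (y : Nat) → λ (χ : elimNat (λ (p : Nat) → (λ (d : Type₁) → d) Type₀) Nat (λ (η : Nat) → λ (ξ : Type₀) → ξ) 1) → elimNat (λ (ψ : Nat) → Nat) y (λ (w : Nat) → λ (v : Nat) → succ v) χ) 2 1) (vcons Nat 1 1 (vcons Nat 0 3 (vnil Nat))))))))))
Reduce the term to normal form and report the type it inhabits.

normal form:
  5
type:
  Nat
observation: the leftmost-outermost redex is a beta-redex, and normalization takes 17 steps.


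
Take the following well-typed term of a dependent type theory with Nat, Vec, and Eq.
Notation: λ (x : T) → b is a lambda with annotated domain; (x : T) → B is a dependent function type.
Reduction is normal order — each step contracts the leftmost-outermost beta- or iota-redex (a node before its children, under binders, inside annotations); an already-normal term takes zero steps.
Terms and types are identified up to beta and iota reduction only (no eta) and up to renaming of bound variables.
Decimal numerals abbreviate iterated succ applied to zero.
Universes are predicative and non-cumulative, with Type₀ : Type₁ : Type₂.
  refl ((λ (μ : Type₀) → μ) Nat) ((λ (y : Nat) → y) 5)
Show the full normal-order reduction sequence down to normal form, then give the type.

normal-order reduction sequence:
  refl ((λ (μ : Type₀) → μ) Nat) ((λ (y : Nat) → y) 5)
  ~> refl Nat ((λ (μ : Nat) → μ) 5)
  ~> refl Nat 5
the term's type:
  Eq Nat 5 5


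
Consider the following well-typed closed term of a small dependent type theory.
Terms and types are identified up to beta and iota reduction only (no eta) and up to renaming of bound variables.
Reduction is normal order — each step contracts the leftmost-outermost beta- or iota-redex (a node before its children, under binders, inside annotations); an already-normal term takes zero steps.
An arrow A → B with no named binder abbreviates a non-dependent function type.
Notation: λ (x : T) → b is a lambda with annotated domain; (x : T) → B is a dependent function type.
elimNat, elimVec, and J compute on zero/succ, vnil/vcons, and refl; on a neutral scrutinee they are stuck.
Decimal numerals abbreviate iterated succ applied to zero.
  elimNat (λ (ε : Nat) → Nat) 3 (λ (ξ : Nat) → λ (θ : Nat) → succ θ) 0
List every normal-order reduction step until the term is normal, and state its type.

reduction (normal order):
  elimNat (λ (ε : Nat) → Nat) 3 (λ (ξ : Nat) → λ (θ : Nat) → succ θ) 0
  ~> 3
type:
  Nat


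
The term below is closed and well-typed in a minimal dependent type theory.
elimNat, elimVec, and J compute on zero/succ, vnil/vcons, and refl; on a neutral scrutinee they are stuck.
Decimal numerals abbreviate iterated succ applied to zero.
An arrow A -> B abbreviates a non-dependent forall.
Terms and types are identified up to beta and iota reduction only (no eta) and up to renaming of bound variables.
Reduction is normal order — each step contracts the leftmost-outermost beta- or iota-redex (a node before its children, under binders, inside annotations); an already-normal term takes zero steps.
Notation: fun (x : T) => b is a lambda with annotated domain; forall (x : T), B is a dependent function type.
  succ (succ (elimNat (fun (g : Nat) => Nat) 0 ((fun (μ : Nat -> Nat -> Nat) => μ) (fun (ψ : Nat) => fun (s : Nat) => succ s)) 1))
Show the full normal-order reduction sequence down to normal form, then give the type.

reduction (normal order):
  succ (succ (elimNat (fun (g : Nat) => Nat) 0 ((fun (μ : Nat -> Nat -> Nat) => μ) (fun (ψ : Nat) => fun (s : Nat) => succ s)) 1))
  ~> succ (succ ((fun (g : Nat -> Nat -> Nat) => g) (fun (μ : Nat) => fun (ψ : Nat) => succ ψ) 0 (elimNat (fun (s : Nat) => Nat) 0 ((fun (b : Nat -> Nat -> Nat) => b) (fun (y : Nat) => fun (v : Nat) => succ v)) 0)))
  ~> succ (succ ((fun (g : Nat) => fun (μ : Nat) => succ μ) 0 (elimNat (fun (ψ : Nat) => Nat) 0 ((fun (s : Nat -> Nat -> Nat) => s) (fun (b : Nat) => fun (y : Nat) => succ y)) 0)))
  ~> succ (succ ((fun (g : Nat) => succ g) (elimNat (fun (μ : Nat) => Nat) 0 ((fun (ψ : Nat -> Nat -> Nat) => ψ) (fun (s : Nat) => fun (b : Nat) => succ b)) 0)))
  ~> succ (succ (succ (elimNat (fun (g : Nat) => Nat) 0 ((fun (μ : Nat -> Nat -> Nat) => μ) (fun (ψ : Nat) => fun (s : Nat) => succ s)) 0)))
  ~> 3
inferred type:
  Nat


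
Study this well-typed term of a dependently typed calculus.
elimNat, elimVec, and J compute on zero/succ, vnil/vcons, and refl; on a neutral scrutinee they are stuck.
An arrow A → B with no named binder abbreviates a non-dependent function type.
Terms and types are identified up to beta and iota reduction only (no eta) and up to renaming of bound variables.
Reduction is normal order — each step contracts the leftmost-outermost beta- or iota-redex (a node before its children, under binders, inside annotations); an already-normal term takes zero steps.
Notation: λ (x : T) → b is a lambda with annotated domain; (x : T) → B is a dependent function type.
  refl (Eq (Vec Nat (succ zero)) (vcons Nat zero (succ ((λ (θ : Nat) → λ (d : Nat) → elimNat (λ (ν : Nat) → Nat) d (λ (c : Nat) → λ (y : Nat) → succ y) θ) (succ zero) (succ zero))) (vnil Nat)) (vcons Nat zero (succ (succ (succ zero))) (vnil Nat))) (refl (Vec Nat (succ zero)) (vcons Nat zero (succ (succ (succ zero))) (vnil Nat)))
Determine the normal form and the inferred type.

normal form:
  refl (Eq (Vec Nat (succ zero)) (vcons Nat zero (succ (succ (succ zero))) (vnil Nat)) (vcons Nat zero (succ (succ (succ zero))) (vnil Nat))) (refl (Vec Nat (succ zero)) (vcons Nat zero (succ (succ (succ zero))) (vnil Nat)))
inferred type:
  Eq (Eq (Vec Nat (succ zero)) (vcons Nat zero (succ (succ (succ zero))) (vnil Nat)) (vcons Nat zero (succ (succ (succ zero))) (vnil Nat))) (refl (Vec Nat (succ zero)) (vcons Nat zero (succ (succ (succ zero))) (vnil Nat))) (refl (Vec Nat (succ zero)) (vcons Nat zero (succ (succ (succ zero))) (vnil Nat)))
observation: the term reaches its normal form after 6 normal-order steps.
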